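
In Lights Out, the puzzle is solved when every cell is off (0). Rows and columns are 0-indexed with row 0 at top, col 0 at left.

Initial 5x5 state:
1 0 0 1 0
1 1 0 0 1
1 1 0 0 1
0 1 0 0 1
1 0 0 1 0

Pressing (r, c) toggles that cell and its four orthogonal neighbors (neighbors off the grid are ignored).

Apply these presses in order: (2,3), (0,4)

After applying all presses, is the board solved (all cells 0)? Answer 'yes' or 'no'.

Answer: no

Derivation:
After press 1 at (2,3):
1 0 0 1 0
1 1 0 1 1
1 1 1 1 0
0 1 0 1 1
1 0 0 1 0

After press 2 at (0,4):
1 0 0 0 1
1 1 0 1 0
1 1 1 1 0
0 1 0 1 1
1 0 0 1 0

Lights still on: 14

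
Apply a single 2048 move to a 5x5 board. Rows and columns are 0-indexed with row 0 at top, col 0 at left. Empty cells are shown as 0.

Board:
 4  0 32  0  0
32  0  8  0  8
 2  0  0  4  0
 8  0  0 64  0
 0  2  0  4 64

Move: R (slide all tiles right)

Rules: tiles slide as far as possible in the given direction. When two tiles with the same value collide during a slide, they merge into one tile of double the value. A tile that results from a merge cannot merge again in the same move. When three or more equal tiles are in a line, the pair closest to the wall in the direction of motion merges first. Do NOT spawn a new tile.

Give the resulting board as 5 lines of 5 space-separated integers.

Slide right:
row 0: [4, 0, 32, 0, 0] -> [0, 0, 0, 4, 32]
row 1: [32, 0, 8, 0, 8] -> [0, 0, 0, 32, 16]
row 2: [2, 0, 0, 4, 0] -> [0, 0, 0, 2, 4]
row 3: [8, 0, 0, 64, 0] -> [0, 0, 0, 8, 64]
row 4: [0, 2, 0, 4, 64] -> [0, 0, 2, 4, 64]

Answer:  0  0  0  4 32
 0  0  0 32 16
 0  0  0  2  4
 0  0  0  8 64
 0  0  2  4 64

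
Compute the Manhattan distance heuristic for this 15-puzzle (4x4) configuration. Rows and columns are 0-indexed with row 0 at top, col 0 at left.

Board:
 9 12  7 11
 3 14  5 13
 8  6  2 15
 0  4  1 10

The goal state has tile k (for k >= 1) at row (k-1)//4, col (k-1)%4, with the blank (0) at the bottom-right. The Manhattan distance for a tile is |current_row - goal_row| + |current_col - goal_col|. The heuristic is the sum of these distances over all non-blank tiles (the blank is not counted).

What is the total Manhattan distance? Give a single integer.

Tile 9: (0,0)->(2,0) = 2
Tile 12: (0,1)->(2,3) = 4
Tile 7: (0,2)->(1,2) = 1
Tile 11: (0,3)->(2,2) = 3
Tile 3: (1,0)->(0,2) = 3
Tile 14: (1,1)->(3,1) = 2
Tile 5: (1,2)->(1,0) = 2
Tile 13: (1,3)->(3,0) = 5
Tile 8: (2,0)->(1,3) = 4
Tile 6: (2,1)->(1,1) = 1
Tile 2: (2,2)->(0,1) = 3
Tile 15: (2,3)->(3,2) = 2
Tile 4: (3,1)->(0,3) = 5
Tile 1: (3,2)->(0,0) = 5
Tile 10: (3,3)->(2,1) = 3
Sum: 2 + 4 + 1 + 3 + 3 + 2 + 2 + 5 + 4 + 1 + 3 + 2 + 5 + 5 + 3 = 45

Answer: 45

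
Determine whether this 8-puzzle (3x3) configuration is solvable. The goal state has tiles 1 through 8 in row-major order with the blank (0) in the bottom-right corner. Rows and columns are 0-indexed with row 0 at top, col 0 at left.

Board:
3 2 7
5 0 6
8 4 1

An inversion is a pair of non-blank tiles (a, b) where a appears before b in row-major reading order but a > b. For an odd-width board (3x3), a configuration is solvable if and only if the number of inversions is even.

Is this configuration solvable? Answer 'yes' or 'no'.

Answer: yes

Derivation:
Inversions (pairs i<j in row-major order where tile[i] > tile[j] > 0): 14
14 is even, so the puzzle is solvable.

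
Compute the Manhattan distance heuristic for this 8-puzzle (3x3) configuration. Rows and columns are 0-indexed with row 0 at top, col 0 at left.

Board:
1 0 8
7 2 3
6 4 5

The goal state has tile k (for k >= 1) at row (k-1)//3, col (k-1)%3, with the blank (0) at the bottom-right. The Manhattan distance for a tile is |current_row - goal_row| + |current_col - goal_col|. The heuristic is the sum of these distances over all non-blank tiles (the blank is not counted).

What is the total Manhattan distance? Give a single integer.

Answer: 13

Derivation:
Tile 1: (0,0)->(0,0) = 0
Tile 8: (0,2)->(2,1) = 3
Tile 7: (1,0)->(2,0) = 1
Tile 2: (1,1)->(0,1) = 1
Tile 3: (1,2)->(0,2) = 1
Tile 6: (2,0)->(1,2) = 3
Tile 4: (2,1)->(1,0) = 2
Tile 5: (2,2)->(1,1) = 2
Sum: 0 + 3 + 1 + 1 + 1 + 3 + 2 + 2 = 13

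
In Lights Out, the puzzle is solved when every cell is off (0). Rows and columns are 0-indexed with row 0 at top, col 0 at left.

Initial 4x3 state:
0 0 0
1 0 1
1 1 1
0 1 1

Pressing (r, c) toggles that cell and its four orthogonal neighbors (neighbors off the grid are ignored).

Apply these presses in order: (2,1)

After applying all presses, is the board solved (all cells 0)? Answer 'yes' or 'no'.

Answer: no

Derivation:
After press 1 at (2,1):
0 0 0
1 1 1
0 0 0
0 0 1

Lights still on: 4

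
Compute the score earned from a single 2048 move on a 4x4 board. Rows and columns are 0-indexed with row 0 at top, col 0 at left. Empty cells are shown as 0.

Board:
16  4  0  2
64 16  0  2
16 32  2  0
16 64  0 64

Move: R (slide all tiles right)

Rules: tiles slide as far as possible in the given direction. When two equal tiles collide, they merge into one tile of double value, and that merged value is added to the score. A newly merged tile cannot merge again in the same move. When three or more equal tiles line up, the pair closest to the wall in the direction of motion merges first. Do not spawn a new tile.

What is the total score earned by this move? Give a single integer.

Answer: 128

Derivation:
Slide right:
row 0: [16, 4, 0, 2] -> [0, 16, 4, 2]  score +0 (running 0)
row 1: [64, 16, 0, 2] -> [0, 64, 16, 2]  score +0 (running 0)
row 2: [16, 32, 2, 0] -> [0, 16, 32, 2]  score +0 (running 0)
row 3: [16, 64, 0, 64] -> [0, 0, 16, 128]  score +128 (running 128)
Board after move:
  0  16   4   2
  0  64  16   2
  0  16  32   2
  0   0  16 128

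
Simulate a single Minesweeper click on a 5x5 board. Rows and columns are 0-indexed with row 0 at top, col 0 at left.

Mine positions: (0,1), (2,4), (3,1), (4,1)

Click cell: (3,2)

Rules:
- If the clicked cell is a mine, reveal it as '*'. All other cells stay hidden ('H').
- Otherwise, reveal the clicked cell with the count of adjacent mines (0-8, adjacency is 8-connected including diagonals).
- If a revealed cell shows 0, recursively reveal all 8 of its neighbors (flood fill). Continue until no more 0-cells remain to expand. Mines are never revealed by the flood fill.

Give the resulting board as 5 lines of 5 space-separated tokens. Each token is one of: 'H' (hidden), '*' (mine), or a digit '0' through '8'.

H H H H H
H H H H H
H H H H H
H H 2 H H
H H H H H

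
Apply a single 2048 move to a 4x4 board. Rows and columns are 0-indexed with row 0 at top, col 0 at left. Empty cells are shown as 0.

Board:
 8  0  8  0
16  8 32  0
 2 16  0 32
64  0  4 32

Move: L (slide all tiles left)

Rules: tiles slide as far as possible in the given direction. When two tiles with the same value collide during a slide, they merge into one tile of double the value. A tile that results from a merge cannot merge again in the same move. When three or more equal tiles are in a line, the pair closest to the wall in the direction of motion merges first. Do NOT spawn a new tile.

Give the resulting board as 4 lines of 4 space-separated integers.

Slide left:
row 0: [8, 0, 8, 0] -> [16, 0, 0, 0]
row 1: [16, 8, 32, 0] -> [16, 8, 32, 0]
row 2: [2, 16, 0, 32] -> [2, 16, 32, 0]
row 3: [64, 0, 4, 32] -> [64, 4, 32, 0]

Answer: 16  0  0  0
16  8 32  0
 2 16 32  0
64  4 32  0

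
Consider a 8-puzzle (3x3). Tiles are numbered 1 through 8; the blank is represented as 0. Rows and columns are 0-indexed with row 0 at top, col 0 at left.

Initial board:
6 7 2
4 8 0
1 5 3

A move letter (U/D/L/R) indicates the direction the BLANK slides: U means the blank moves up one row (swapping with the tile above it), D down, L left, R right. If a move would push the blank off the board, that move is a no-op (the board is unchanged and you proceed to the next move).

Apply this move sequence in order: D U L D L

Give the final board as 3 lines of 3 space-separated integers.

Answer: 6 7 2
4 5 8
0 1 3

Derivation:
After move 1 (D):
6 7 2
4 8 3
1 5 0

After move 2 (U):
6 7 2
4 8 0
1 5 3

After move 3 (L):
6 7 2
4 0 8
1 5 3

After move 4 (D):
6 7 2
4 5 8
1 0 3

After move 5 (L):
6 7 2
4 5 8
0 1 3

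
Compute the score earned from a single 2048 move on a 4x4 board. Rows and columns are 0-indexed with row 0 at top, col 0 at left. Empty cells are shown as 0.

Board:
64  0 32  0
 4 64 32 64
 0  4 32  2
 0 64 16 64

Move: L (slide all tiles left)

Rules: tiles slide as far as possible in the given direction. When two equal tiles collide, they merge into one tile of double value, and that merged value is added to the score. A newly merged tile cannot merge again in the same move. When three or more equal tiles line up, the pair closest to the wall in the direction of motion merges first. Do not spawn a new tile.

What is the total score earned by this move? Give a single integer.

Answer: 0

Derivation:
Slide left:
row 0: [64, 0, 32, 0] -> [64, 32, 0, 0]  score +0 (running 0)
row 1: [4, 64, 32, 64] -> [4, 64, 32, 64]  score +0 (running 0)
row 2: [0, 4, 32, 2] -> [4, 32, 2, 0]  score +0 (running 0)
row 3: [0, 64, 16, 64] -> [64, 16, 64, 0]  score +0 (running 0)
Board after move:
64 32  0  0
 4 64 32 64
 4 32  2  0
64 16 64  0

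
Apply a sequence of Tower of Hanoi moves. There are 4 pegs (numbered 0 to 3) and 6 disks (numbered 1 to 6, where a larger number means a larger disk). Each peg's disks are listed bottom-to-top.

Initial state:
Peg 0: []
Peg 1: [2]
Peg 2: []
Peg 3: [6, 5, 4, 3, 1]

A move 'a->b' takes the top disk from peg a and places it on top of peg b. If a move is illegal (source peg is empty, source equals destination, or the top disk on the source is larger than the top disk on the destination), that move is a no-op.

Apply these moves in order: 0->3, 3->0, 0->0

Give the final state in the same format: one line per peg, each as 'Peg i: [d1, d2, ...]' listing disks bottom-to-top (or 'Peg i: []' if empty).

Answer: Peg 0: [1]
Peg 1: [2]
Peg 2: []
Peg 3: [6, 5, 4, 3]

Derivation:
After move 1 (0->3):
Peg 0: []
Peg 1: [2]
Peg 2: []
Peg 3: [6, 5, 4, 3, 1]

After move 2 (3->0):
Peg 0: [1]
Peg 1: [2]
Peg 2: []
Peg 3: [6, 5, 4, 3]

After move 3 (0->0):
Peg 0: [1]
Peg 1: [2]
Peg 2: []
Peg 3: [6, 5, 4, 3]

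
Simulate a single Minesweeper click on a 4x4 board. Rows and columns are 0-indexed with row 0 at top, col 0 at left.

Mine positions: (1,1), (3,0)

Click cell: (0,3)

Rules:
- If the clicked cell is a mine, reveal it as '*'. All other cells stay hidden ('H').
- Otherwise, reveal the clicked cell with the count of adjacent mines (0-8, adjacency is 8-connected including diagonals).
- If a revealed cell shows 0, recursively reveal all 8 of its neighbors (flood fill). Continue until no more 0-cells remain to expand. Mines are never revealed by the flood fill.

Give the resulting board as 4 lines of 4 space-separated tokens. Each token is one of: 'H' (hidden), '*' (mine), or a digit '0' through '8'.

H H 1 0
H H 1 0
H 2 1 0
H 1 0 0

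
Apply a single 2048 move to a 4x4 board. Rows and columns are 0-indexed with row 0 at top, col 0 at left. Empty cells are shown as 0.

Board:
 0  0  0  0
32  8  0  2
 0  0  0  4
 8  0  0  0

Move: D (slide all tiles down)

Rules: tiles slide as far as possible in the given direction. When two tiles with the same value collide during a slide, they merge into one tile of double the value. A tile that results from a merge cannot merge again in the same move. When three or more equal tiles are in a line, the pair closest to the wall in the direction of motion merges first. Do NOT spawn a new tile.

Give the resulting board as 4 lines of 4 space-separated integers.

Slide down:
col 0: [0, 32, 0, 8] -> [0, 0, 32, 8]
col 1: [0, 8, 0, 0] -> [0, 0, 0, 8]
col 2: [0, 0, 0, 0] -> [0, 0, 0, 0]
col 3: [0, 2, 4, 0] -> [0, 0, 2, 4]

Answer:  0  0  0  0
 0  0  0  0
32  0  0  2
 8  8  0  4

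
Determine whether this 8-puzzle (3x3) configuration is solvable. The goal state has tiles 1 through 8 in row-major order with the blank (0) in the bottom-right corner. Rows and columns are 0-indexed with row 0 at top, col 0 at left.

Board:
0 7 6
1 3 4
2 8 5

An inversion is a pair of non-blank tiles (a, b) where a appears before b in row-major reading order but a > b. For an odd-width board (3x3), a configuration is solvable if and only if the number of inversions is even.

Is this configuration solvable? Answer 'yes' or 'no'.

Answer: yes

Derivation:
Inversions (pairs i<j in row-major order where tile[i] > tile[j] > 0): 14
14 is even, so the puzzle is solvable.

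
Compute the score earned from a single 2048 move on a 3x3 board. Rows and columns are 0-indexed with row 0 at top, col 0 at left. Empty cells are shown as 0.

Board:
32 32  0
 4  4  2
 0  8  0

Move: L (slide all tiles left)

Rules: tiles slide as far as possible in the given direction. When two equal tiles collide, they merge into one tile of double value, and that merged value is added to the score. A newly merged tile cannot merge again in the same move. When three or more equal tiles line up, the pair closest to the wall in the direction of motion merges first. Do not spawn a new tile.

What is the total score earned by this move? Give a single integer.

Slide left:
row 0: [32, 32, 0] -> [64, 0, 0]  score +64 (running 64)
row 1: [4, 4, 2] -> [8, 2, 0]  score +8 (running 72)
row 2: [0, 8, 0] -> [8, 0, 0]  score +0 (running 72)
Board after move:
64  0  0
 8  2  0
 8  0  0

Answer: 72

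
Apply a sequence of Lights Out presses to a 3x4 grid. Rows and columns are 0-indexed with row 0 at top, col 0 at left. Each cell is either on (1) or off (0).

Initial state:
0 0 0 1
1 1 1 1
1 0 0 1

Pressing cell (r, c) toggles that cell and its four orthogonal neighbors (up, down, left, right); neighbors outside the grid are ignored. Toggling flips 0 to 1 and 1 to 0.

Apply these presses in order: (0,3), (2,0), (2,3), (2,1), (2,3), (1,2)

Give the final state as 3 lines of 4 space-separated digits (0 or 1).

After press 1 at (0,3):
0 0 1 0
1 1 1 0
1 0 0 1

After press 2 at (2,0):
0 0 1 0
0 1 1 0
0 1 0 1

After press 3 at (2,3):
0 0 1 0
0 1 1 1
0 1 1 0

After press 4 at (2,1):
0 0 1 0
0 0 1 1
1 0 0 0

After press 5 at (2,3):
0 0 1 0
0 0 1 0
1 0 1 1

After press 6 at (1,2):
0 0 0 0
0 1 0 1
1 0 0 1

Answer: 0 0 0 0
0 1 0 1
1 0 0 1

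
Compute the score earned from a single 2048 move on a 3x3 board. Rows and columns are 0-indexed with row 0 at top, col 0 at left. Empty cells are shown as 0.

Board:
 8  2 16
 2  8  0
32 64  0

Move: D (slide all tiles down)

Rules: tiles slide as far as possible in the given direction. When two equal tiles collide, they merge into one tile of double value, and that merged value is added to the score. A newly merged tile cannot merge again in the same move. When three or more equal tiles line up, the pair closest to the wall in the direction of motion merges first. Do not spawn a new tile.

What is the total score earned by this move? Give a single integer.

Slide down:
col 0: [8, 2, 32] -> [8, 2, 32]  score +0 (running 0)
col 1: [2, 8, 64] -> [2, 8, 64]  score +0 (running 0)
col 2: [16, 0, 0] -> [0, 0, 16]  score +0 (running 0)
Board after move:
 8  2  0
 2  8  0
32 64 16

Answer: 0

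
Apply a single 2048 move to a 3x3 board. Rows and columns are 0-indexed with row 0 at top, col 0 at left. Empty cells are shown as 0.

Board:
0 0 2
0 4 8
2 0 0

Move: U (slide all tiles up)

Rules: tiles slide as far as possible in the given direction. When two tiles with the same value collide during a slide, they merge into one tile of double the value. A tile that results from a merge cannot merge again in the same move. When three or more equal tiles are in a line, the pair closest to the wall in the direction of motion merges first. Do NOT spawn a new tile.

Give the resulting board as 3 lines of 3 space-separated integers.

Slide up:
col 0: [0, 0, 2] -> [2, 0, 0]
col 1: [0, 4, 0] -> [4, 0, 0]
col 2: [2, 8, 0] -> [2, 8, 0]

Answer: 2 4 2
0 0 8
0 0 0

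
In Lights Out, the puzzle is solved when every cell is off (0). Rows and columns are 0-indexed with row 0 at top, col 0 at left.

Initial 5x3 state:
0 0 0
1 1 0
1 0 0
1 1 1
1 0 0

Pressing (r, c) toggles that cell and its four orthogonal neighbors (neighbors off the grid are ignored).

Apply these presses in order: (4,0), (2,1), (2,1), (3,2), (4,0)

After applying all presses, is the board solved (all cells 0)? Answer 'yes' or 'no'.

After press 1 at (4,0):
0 0 0
1 1 0
1 0 0
0 1 1
0 1 0

After press 2 at (2,1):
0 0 0
1 0 0
0 1 1
0 0 1
0 1 0

After press 3 at (2,1):
0 0 0
1 1 0
1 0 0
0 1 1
0 1 0

After press 4 at (3,2):
0 0 0
1 1 0
1 0 1
0 0 0
0 1 1

After press 5 at (4,0):
0 0 0
1 1 0
1 0 1
1 0 0
1 0 1

Lights still on: 7

Answer: no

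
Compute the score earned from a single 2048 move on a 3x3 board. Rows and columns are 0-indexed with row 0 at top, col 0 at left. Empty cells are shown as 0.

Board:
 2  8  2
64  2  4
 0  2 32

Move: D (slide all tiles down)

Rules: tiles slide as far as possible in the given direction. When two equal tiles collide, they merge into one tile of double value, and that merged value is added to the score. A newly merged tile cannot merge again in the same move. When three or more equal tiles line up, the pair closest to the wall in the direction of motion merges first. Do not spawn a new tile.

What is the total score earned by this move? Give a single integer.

Slide down:
col 0: [2, 64, 0] -> [0, 2, 64]  score +0 (running 0)
col 1: [8, 2, 2] -> [0, 8, 4]  score +4 (running 4)
col 2: [2, 4, 32] -> [2, 4, 32]  score +0 (running 4)
Board after move:
 0  0  2
 2  8  4
64  4 32

Answer: 4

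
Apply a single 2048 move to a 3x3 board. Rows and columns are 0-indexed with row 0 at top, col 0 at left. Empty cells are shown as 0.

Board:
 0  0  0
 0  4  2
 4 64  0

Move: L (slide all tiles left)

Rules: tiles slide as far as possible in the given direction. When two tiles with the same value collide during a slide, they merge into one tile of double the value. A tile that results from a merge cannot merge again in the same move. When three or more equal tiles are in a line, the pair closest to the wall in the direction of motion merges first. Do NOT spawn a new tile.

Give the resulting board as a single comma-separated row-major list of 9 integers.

Answer: 0, 0, 0, 4, 2, 0, 4, 64, 0

Derivation:
Slide left:
row 0: [0, 0, 0] -> [0, 0, 0]
row 1: [0, 4, 2] -> [4, 2, 0]
row 2: [4, 64, 0] -> [4, 64, 0]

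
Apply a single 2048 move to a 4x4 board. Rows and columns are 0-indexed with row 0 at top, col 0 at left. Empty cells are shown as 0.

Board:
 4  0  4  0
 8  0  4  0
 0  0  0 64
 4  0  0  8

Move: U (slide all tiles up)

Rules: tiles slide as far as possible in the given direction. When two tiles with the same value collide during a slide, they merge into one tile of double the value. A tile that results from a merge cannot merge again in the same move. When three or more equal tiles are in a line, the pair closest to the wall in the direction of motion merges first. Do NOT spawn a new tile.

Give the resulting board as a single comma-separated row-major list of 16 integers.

Answer: 4, 0, 8, 64, 8, 0, 0, 8, 4, 0, 0, 0, 0, 0, 0, 0

Derivation:
Slide up:
col 0: [4, 8, 0, 4] -> [4, 8, 4, 0]
col 1: [0, 0, 0, 0] -> [0, 0, 0, 0]
col 2: [4, 4, 0, 0] -> [8, 0, 0, 0]
col 3: [0, 0, 64, 8] -> [64, 8, 0, 0]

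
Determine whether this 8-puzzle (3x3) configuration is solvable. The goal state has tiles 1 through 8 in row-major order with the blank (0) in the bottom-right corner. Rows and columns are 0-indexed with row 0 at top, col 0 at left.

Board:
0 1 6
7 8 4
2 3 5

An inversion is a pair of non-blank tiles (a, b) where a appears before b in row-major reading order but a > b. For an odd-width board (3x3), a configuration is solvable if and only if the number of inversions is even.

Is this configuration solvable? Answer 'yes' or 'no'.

Inversions (pairs i<j in row-major order where tile[i] > tile[j] > 0): 14
14 is even, so the puzzle is solvable.

Answer: yes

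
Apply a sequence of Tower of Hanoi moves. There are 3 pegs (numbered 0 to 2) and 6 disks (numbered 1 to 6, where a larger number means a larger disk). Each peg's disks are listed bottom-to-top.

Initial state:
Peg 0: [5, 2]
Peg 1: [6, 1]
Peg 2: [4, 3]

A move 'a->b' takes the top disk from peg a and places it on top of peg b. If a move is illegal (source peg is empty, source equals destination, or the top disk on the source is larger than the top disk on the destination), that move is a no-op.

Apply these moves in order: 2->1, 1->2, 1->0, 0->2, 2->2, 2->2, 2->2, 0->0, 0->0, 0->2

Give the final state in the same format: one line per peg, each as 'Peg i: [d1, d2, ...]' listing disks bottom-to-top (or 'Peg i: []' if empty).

After move 1 (2->1):
Peg 0: [5, 2]
Peg 1: [6, 1]
Peg 2: [4, 3]

After move 2 (1->2):
Peg 0: [5, 2]
Peg 1: [6]
Peg 2: [4, 3, 1]

After move 3 (1->0):
Peg 0: [5, 2]
Peg 1: [6]
Peg 2: [4, 3, 1]

After move 4 (0->2):
Peg 0: [5, 2]
Peg 1: [6]
Peg 2: [4, 3, 1]

After move 5 (2->2):
Peg 0: [5, 2]
Peg 1: [6]
Peg 2: [4, 3, 1]

After move 6 (2->2):
Peg 0: [5, 2]
Peg 1: [6]
Peg 2: [4, 3, 1]

After move 7 (2->2):
Peg 0: [5, 2]
Peg 1: [6]
Peg 2: [4, 3, 1]

After move 8 (0->0):
Peg 0: [5, 2]
Peg 1: [6]
Peg 2: [4, 3, 1]

After move 9 (0->0):
Peg 0: [5, 2]
Peg 1: [6]
Peg 2: [4, 3, 1]

After move 10 (0->2):
Peg 0: [5, 2]
Peg 1: [6]
Peg 2: [4, 3, 1]

Answer: Peg 0: [5, 2]
Peg 1: [6]
Peg 2: [4, 3, 1]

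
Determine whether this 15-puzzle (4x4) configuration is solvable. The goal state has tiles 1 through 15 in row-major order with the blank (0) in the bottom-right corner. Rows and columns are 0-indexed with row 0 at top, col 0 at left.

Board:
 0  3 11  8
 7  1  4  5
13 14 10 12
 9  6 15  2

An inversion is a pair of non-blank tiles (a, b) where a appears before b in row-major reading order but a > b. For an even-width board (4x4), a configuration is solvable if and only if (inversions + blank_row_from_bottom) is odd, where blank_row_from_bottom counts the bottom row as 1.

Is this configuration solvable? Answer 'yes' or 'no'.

Answer: no

Derivation:
Inversions: 44
Blank is in row 0 (0-indexed from top), which is row 4 counting from the bottom (bottom = 1).
44 + 4 = 48, which is even, so the puzzle is not solvable.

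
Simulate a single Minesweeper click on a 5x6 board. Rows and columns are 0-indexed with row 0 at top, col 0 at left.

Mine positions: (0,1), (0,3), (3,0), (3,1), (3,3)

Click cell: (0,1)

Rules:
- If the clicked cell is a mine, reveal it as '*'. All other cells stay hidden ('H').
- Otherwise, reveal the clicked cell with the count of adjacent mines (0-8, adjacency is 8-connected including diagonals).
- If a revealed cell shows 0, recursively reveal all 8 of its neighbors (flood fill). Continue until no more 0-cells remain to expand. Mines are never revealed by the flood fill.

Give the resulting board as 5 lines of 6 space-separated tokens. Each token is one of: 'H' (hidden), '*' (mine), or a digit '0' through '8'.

H * H H H H
H H H H H H
H H H H H H
H H H H H H
H H H H H H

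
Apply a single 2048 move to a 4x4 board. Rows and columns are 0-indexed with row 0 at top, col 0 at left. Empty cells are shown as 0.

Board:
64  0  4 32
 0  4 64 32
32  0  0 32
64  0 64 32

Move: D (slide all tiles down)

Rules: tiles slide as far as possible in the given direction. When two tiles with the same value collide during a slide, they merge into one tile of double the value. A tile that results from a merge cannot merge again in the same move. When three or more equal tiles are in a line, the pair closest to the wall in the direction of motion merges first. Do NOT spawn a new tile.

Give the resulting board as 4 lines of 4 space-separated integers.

Answer:   0   0   0   0
 64   0   0   0
 32   0   4  64
 64   4 128  64

Derivation:
Slide down:
col 0: [64, 0, 32, 64] -> [0, 64, 32, 64]
col 1: [0, 4, 0, 0] -> [0, 0, 0, 4]
col 2: [4, 64, 0, 64] -> [0, 0, 4, 128]
col 3: [32, 32, 32, 32] -> [0, 0, 64, 64]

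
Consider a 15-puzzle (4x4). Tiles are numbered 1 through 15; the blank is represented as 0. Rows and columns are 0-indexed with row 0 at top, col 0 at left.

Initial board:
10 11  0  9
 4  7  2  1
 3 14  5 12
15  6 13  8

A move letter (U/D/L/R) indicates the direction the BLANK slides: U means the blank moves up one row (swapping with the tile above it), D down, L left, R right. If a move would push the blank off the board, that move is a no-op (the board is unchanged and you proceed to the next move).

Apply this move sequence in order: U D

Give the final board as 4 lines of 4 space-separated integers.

After move 1 (U):
10 11  0  9
 4  7  2  1
 3 14  5 12
15  6 13  8

After move 2 (D):
10 11  2  9
 4  7  0  1
 3 14  5 12
15  6 13  8

Answer: 10 11  2  9
 4  7  0  1
 3 14  5 12
15  6 13  8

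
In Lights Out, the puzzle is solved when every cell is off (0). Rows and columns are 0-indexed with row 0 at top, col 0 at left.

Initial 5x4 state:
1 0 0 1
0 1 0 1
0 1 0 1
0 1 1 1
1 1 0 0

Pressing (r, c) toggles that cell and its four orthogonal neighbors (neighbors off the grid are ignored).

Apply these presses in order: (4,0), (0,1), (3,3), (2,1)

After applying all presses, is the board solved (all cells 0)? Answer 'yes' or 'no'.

After press 1 at (4,0):
1 0 0 1
0 1 0 1
0 1 0 1
1 1 1 1
0 0 0 0

After press 2 at (0,1):
0 1 1 1
0 0 0 1
0 1 0 1
1 1 1 1
0 0 0 0

After press 3 at (3,3):
0 1 1 1
0 0 0 1
0 1 0 0
1 1 0 0
0 0 0 1

After press 4 at (2,1):
0 1 1 1
0 1 0 1
1 0 1 0
1 0 0 0
0 0 0 1

Lights still on: 9

Answer: no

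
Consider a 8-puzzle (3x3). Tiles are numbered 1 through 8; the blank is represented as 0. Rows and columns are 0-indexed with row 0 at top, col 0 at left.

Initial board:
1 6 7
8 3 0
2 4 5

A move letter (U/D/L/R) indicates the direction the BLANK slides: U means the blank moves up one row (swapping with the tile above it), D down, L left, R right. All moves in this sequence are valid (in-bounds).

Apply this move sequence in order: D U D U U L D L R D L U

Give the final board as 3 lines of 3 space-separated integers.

Answer: 1 3 6
0 4 7
8 2 5

Derivation:
After move 1 (D):
1 6 7
8 3 5
2 4 0

After move 2 (U):
1 6 7
8 3 0
2 4 5

After move 3 (D):
1 6 7
8 3 5
2 4 0

After move 4 (U):
1 6 7
8 3 0
2 4 5

After move 5 (U):
1 6 0
8 3 7
2 4 5

After move 6 (L):
1 0 6
8 3 7
2 4 5

After move 7 (D):
1 3 6
8 0 7
2 4 5

After move 8 (L):
1 3 6
0 8 7
2 4 5

After move 9 (R):
1 3 6
8 0 7
2 4 5

After move 10 (D):
1 3 6
8 4 7
2 0 5

After move 11 (L):
1 3 6
8 4 7
0 2 5

After move 12 (U):
1 3 6
0 4 7
8 2 5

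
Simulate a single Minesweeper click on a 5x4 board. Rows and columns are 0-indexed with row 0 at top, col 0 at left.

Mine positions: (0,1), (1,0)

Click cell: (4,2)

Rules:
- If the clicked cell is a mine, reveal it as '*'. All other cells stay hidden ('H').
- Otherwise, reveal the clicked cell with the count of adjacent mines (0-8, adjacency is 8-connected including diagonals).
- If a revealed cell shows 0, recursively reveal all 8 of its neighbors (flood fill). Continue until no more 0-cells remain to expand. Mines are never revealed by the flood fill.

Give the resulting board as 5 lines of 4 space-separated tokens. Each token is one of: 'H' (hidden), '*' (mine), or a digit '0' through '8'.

H H 1 0
H 2 1 0
1 1 0 0
0 0 0 0
0 0 0 0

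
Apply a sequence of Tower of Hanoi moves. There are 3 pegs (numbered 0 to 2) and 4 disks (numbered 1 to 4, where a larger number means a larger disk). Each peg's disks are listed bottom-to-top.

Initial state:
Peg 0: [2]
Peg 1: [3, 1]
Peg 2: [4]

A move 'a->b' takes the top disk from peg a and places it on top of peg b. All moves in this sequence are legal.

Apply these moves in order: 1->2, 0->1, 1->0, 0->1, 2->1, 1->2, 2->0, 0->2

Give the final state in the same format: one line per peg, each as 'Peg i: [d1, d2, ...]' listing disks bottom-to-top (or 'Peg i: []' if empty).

Answer: Peg 0: []
Peg 1: [3, 2]
Peg 2: [4, 1]

Derivation:
After move 1 (1->2):
Peg 0: [2]
Peg 1: [3]
Peg 2: [4, 1]

After move 2 (0->1):
Peg 0: []
Peg 1: [3, 2]
Peg 2: [4, 1]

After move 3 (1->0):
Peg 0: [2]
Peg 1: [3]
Peg 2: [4, 1]

After move 4 (0->1):
Peg 0: []
Peg 1: [3, 2]
Peg 2: [4, 1]

After move 5 (2->1):
Peg 0: []
Peg 1: [3, 2, 1]
Peg 2: [4]

After move 6 (1->2):
Peg 0: []
Peg 1: [3, 2]
Peg 2: [4, 1]

After move 7 (2->0):
Peg 0: [1]
Peg 1: [3, 2]
Peg 2: [4]

After move 8 (0->2):
Peg 0: []
Peg 1: [3, 2]
Peg 2: [4, 1]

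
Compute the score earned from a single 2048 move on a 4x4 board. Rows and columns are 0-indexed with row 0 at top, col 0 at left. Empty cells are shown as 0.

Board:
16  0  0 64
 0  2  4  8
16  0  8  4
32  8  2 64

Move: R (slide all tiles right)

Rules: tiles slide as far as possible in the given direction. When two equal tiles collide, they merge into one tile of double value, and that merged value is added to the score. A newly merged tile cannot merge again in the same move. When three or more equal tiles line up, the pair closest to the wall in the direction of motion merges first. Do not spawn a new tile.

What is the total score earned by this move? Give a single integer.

Answer: 0

Derivation:
Slide right:
row 0: [16, 0, 0, 64] -> [0, 0, 16, 64]  score +0 (running 0)
row 1: [0, 2, 4, 8] -> [0, 2, 4, 8]  score +0 (running 0)
row 2: [16, 0, 8, 4] -> [0, 16, 8, 4]  score +0 (running 0)
row 3: [32, 8, 2, 64] -> [32, 8, 2, 64]  score +0 (running 0)
Board after move:
 0  0 16 64
 0  2  4  8
 0 16  8  4
32  8  2 64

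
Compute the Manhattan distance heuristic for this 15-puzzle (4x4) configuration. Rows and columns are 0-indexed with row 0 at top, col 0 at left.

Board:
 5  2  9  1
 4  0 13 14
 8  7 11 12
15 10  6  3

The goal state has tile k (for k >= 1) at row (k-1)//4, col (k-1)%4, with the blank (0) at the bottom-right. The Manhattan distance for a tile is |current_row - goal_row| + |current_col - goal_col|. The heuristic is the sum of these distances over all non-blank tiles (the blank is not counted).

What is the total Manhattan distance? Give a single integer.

Tile 5: at (0,0), goal (1,0), distance |0-1|+|0-0| = 1
Tile 2: at (0,1), goal (0,1), distance |0-0|+|1-1| = 0
Tile 9: at (0,2), goal (2,0), distance |0-2|+|2-0| = 4
Tile 1: at (0,3), goal (0,0), distance |0-0|+|3-0| = 3
Tile 4: at (1,0), goal (0,3), distance |1-0|+|0-3| = 4
Tile 13: at (1,2), goal (3,0), distance |1-3|+|2-0| = 4
Tile 14: at (1,3), goal (3,1), distance |1-3|+|3-1| = 4
Tile 8: at (2,0), goal (1,3), distance |2-1|+|0-3| = 4
Tile 7: at (2,1), goal (1,2), distance |2-1|+|1-2| = 2
Tile 11: at (2,2), goal (2,2), distance |2-2|+|2-2| = 0
Tile 12: at (2,3), goal (2,3), distance |2-2|+|3-3| = 0
Tile 15: at (3,0), goal (3,2), distance |3-3|+|0-2| = 2
Tile 10: at (3,1), goal (2,1), distance |3-2|+|1-1| = 1
Tile 6: at (3,2), goal (1,1), distance |3-1|+|2-1| = 3
Tile 3: at (3,3), goal (0,2), distance |3-0|+|3-2| = 4
Sum: 1 + 0 + 4 + 3 + 4 + 4 + 4 + 4 + 2 + 0 + 0 + 2 + 1 + 3 + 4 = 36

Answer: 36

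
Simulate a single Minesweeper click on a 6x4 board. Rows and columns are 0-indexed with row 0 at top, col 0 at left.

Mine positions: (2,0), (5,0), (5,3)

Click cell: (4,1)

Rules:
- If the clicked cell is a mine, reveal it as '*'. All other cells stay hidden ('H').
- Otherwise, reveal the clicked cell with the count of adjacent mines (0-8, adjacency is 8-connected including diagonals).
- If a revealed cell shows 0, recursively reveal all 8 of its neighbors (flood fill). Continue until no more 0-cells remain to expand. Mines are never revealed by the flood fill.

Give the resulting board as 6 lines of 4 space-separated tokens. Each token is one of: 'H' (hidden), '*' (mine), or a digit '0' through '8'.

H H H H
H H H H
H H H H
H H H H
H 1 H H
H H H H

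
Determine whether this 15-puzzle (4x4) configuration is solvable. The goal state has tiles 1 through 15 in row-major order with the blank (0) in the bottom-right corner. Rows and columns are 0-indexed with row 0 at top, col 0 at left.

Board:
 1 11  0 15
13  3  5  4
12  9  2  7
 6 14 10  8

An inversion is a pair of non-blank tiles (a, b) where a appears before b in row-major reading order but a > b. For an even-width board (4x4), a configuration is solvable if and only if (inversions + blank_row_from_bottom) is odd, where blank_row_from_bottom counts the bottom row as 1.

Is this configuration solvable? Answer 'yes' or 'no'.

Inversions: 49
Blank is in row 0 (0-indexed from top), which is row 4 counting from the bottom (bottom = 1).
49 + 4 = 53, which is odd, so the puzzle is solvable.

Answer: yes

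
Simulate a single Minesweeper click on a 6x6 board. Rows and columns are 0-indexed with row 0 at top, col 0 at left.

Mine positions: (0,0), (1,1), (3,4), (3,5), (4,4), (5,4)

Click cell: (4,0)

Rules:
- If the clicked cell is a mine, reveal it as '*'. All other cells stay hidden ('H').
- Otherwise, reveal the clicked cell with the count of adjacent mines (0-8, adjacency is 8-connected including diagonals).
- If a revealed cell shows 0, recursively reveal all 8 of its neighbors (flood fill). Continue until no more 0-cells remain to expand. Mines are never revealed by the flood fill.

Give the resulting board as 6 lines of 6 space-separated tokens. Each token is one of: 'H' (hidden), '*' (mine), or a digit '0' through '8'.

H H H H H H
H H H H H H
1 1 1 1 H H
0 0 0 2 H H
0 0 0 3 H H
0 0 0 2 H H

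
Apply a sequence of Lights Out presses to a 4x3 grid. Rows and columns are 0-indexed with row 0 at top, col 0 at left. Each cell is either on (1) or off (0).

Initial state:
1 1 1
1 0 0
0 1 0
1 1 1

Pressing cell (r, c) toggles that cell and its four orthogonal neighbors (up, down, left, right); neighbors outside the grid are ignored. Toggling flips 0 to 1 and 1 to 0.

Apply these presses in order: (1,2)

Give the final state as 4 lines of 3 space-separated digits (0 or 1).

After press 1 at (1,2):
1 1 0
1 1 1
0 1 1
1 1 1

Answer: 1 1 0
1 1 1
0 1 1
1 1 1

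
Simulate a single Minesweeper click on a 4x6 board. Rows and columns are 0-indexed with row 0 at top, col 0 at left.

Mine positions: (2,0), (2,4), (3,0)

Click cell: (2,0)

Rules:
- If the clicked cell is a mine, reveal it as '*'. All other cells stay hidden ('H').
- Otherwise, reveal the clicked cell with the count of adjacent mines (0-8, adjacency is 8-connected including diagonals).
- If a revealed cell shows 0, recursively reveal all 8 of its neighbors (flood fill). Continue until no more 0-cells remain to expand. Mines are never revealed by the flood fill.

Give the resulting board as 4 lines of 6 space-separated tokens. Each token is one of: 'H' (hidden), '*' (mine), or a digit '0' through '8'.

H H H H H H
H H H H H H
* H H H H H
H H H H H H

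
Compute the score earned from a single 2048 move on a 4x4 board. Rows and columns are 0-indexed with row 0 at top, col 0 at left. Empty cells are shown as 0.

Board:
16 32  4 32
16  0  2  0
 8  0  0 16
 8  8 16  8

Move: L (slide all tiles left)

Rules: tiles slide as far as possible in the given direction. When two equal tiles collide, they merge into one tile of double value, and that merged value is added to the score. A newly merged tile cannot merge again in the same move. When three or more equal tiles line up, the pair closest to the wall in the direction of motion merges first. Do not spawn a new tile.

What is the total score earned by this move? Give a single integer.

Slide left:
row 0: [16, 32, 4, 32] -> [16, 32, 4, 32]  score +0 (running 0)
row 1: [16, 0, 2, 0] -> [16, 2, 0, 0]  score +0 (running 0)
row 2: [8, 0, 0, 16] -> [8, 16, 0, 0]  score +0 (running 0)
row 3: [8, 8, 16, 8] -> [16, 16, 8, 0]  score +16 (running 16)
Board after move:
16 32  4 32
16  2  0  0
 8 16  0  0
16 16  8  0

Answer: 16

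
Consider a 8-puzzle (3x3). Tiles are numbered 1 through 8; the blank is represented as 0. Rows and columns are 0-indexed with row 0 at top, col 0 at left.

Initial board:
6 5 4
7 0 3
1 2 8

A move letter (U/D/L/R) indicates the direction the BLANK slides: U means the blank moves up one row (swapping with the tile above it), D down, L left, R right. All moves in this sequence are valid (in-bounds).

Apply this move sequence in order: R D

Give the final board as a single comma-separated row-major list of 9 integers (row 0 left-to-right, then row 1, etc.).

After move 1 (R):
6 5 4
7 3 0
1 2 8

After move 2 (D):
6 5 4
7 3 8
1 2 0

Answer: 6, 5, 4, 7, 3, 8, 1, 2, 0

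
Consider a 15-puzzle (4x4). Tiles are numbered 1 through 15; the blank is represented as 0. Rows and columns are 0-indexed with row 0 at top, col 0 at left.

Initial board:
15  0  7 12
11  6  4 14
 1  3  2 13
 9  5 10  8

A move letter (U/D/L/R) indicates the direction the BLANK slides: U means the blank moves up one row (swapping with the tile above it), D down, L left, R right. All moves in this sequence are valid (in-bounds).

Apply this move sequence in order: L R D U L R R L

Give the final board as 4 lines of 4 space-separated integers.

After move 1 (L):
 0 15  7 12
11  6  4 14
 1  3  2 13
 9  5 10  8

After move 2 (R):
15  0  7 12
11  6  4 14
 1  3  2 13
 9  5 10  8

After move 3 (D):
15  6  7 12
11  0  4 14
 1  3  2 13
 9  5 10  8

After move 4 (U):
15  0  7 12
11  6  4 14
 1  3  2 13
 9  5 10  8

After move 5 (L):
 0 15  7 12
11  6  4 14
 1  3  2 13
 9  5 10  8

After move 6 (R):
15  0  7 12
11  6  4 14
 1  3  2 13
 9  5 10  8

After move 7 (R):
15  7  0 12
11  6  4 14
 1  3  2 13
 9  5 10  8

After move 8 (L):
15  0  7 12
11  6  4 14
 1  3  2 13
 9  5 10  8

Answer: 15  0  7 12
11  6  4 14
 1  3  2 13
 9  5 10  8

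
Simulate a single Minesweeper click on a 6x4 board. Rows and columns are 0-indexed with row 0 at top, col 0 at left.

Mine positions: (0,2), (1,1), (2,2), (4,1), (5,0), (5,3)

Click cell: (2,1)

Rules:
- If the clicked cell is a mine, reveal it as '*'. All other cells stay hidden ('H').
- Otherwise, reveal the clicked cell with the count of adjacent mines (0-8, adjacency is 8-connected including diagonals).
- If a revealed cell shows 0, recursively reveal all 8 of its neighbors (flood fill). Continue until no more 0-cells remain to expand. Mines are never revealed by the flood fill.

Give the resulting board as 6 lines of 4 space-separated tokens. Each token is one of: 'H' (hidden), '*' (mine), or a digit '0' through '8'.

H H H H
H H H H
H 2 H H
H H H H
H H H H
H H H H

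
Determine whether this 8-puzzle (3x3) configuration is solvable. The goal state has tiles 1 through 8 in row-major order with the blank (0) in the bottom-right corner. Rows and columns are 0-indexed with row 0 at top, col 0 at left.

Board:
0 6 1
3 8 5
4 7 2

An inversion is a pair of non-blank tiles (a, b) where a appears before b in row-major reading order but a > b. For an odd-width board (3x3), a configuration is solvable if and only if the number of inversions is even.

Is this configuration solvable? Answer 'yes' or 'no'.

Inversions (pairs i<j in row-major order where tile[i] > tile[j] > 0): 14
14 is even, so the puzzle is solvable.

Answer: yes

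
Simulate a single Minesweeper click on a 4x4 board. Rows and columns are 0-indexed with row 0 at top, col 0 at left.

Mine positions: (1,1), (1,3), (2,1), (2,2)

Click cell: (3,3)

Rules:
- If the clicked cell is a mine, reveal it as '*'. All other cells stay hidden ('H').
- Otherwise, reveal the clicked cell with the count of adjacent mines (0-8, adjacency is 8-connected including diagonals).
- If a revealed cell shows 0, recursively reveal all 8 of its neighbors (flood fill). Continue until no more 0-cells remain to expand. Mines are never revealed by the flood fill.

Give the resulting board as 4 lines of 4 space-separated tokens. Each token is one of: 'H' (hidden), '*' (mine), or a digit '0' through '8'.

H H H H
H H H H
H H H H
H H H 1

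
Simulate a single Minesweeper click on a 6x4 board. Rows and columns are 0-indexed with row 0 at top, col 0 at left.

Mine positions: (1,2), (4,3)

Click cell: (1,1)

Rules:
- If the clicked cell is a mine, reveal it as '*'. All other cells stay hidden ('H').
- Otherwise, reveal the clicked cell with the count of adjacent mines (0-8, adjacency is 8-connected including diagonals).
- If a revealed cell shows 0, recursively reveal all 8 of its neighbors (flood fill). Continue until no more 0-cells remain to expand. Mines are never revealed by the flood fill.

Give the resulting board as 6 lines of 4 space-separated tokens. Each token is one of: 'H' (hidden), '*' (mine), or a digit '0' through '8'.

H H H H
H 1 H H
H H H H
H H H H
H H H H
H H H H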